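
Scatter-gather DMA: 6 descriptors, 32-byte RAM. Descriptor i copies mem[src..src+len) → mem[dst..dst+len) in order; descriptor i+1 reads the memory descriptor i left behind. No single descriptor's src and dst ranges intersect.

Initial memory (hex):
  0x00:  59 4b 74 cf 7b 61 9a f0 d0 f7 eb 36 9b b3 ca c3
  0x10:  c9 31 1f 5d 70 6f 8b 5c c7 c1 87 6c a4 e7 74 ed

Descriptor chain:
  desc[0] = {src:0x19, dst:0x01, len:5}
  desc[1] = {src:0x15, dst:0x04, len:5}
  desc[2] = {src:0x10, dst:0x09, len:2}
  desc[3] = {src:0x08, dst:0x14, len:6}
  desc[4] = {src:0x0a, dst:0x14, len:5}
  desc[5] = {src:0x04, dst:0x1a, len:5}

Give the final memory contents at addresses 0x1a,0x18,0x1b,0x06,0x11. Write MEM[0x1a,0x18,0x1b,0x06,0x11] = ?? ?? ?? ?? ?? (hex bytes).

  after D0: wrote 5B at 0x01 = c1876ca4e7
  after D1: wrote 5B at 0x04 = 6f8b5cc7c1
  after D2: wrote 2B at 0x09 = c931
  after D3: wrote 6B at 0x14 = c1c931369bb3
  after D4: wrote 5B at 0x14 = 31369bb3ca
  after D5: wrote 5B at 0x1a = 6f8b5cc7c1
query mem[0x1a]=0x6f, mem[0x18]=0xca, mem[0x1b]=0x8b, mem[0x06]=0x5c, mem[0x11]=0x31

MEM[0x1a,0x18,0x1b,0x06,0x11] = 6f ca 8b 5c 31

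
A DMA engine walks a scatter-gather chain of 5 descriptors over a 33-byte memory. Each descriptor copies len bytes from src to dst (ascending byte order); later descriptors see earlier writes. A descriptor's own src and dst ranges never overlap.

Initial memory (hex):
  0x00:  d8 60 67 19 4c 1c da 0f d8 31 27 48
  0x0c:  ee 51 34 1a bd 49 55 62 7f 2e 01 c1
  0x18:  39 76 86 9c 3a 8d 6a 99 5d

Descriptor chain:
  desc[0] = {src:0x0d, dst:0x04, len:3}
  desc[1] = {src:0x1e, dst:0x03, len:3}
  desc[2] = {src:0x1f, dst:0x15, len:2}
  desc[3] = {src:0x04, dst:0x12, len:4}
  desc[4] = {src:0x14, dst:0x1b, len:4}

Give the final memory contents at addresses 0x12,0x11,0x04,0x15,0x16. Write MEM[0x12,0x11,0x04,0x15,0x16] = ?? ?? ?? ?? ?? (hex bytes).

MEM[0x12,0x11,0x04,0x15,0x16] = 99 49 99 0f 5d

#0 dst[0x04+3] := {0x51,0x34,0x1a}
#1 dst[0x03+3] := {0x6a,0x99,0x5d}
#2 dst[0x15+2] := {0x99,0x5d}
#3 dst[0x12+4] := {0x99,0x5d,0x1a,0x0f}
#4 dst[0x1b+4] := {0x1a,0x0f,0x5d,0xc1}
query mem[0x12]=0x99, mem[0x11]=0x49, mem[0x04]=0x99, mem[0x15]=0x0f, mem[0x16]=0x5d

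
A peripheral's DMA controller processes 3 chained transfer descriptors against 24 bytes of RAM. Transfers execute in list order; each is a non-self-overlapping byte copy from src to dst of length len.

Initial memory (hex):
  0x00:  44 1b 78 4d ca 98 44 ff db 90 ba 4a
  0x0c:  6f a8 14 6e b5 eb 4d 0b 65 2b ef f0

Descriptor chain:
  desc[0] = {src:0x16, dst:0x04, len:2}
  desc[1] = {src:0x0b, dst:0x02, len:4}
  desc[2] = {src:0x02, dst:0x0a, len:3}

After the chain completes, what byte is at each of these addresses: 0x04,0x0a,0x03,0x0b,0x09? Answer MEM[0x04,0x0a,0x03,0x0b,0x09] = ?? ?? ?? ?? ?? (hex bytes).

D0: mem[0x04..0x05] <- [ef f0]
D1: mem[0x02..0x05] <- [4a 6f a8 14]
D2: mem[0x0a..0x0c] <- [4a 6f a8]
query mem[0x04]=0xa8, mem[0x0a]=0x4a, mem[0x03]=0x6f, mem[0x0b]=0x6f, mem[0x09]=0x90

MEM[0x04,0x0a,0x03,0x0b,0x09] = a8 4a 6f 6f 90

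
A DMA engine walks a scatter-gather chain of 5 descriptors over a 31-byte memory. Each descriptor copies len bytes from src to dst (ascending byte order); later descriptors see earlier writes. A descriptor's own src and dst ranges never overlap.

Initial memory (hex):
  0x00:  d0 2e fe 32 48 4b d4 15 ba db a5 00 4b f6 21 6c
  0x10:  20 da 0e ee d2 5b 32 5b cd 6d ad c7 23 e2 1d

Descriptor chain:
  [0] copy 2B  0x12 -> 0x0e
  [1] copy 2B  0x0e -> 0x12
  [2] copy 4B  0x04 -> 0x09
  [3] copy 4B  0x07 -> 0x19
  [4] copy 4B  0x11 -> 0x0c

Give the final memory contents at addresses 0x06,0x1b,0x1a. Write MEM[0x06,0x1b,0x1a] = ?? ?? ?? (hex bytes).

  after D0: wrote 2B at 0x0e = 0eee
  after D1: wrote 2B at 0x12 = 0eee
  after D2: wrote 4B at 0x09 = 484bd415
  after D3: wrote 4B at 0x19 = 15ba484b
  after D4: wrote 4B at 0x0c = da0eeed2
query mem[0x06]=0xd4, mem[0x1b]=0x48, mem[0x1a]=0xba

MEM[0x06,0x1b,0x1a] = d4 48 ba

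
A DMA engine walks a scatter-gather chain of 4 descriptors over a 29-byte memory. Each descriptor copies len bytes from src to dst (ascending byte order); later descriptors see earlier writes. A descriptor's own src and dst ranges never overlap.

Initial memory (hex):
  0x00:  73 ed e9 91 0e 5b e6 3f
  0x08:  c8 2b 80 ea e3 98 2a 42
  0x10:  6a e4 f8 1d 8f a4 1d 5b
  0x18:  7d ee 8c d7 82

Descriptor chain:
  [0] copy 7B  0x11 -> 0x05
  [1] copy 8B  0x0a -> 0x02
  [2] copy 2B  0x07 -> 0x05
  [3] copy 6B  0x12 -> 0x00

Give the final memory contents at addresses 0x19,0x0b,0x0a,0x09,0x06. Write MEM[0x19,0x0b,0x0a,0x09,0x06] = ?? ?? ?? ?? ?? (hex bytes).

MEM[0x19,0x0b,0x0a,0x09,0x06] = ee 5b 1d e4 6a

#0 dst[0x05+7] := {0xe4,0xf8,0x1d,0x8f,0xa4,0x1d,0x5b}
#1 dst[0x02+8] := {0x1d,0x5b,0xe3,0x98,0x2a,0x42,0x6a,0xe4}
#2 dst[0x05+2] := {0x42,0x6a}
#3 dst[0x00+6] := {0xf8,0x1d,0x8f,0xa4,0x1d,0x5b}
query mem[0x19]=0xee, mem[0x0b]=0x5b, mem[0x0a]=0x1d, mem[0x09]=0xe4, mem[0x06]=0x6a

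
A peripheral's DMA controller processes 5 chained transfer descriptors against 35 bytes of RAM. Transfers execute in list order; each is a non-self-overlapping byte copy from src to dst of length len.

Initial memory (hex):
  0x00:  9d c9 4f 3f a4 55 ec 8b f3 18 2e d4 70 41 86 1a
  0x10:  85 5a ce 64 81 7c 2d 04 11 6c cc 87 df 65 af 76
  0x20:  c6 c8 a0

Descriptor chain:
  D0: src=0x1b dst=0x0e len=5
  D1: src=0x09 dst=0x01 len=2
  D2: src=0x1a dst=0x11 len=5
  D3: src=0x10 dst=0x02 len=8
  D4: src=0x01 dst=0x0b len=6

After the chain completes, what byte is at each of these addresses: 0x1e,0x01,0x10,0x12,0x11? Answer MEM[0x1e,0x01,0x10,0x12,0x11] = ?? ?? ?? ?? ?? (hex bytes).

D0: mem[0x0e..0x12] <- [87 df 65 af 76]
D1: mem[0x01..0x02] <- [18 2e]
D2: mem[0x11..0x15] <- [cc 87 df 65 af]
D3: mem[0x02..0x09] <- [65 cc 87 df 65 af 2d 04]
D4: mem[0x0b..0x10] <- [18 65 cc 87 df 65]
query mem[0x1e]=0xaf, mem[0x01]=0x18, mem[0x10]=0x65, mem[0x12]=0x87, mem[0x11]=0xcc

MEM[0x1e,0x01,0x10,0x12,0x11] = af 18 65 87 cc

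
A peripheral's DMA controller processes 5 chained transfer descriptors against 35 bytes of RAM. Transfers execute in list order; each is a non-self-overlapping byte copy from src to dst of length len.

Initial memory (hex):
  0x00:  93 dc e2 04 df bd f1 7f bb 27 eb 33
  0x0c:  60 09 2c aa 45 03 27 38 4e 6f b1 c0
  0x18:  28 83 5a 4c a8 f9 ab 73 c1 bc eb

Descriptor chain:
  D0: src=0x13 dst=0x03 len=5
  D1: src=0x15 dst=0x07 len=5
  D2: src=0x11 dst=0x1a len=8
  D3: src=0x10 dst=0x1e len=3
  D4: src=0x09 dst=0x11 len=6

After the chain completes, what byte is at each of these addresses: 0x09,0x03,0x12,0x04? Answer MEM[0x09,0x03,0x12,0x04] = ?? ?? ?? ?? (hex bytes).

D0: mem[0x03..0x07] <- [38 4e 6f b1 c0]
D1: mem[0x07..0x0b] <- [6f b1 c0 28 83]
D2: mem[0x1a..0x21] <- [03 27 38 4e 6f b1 c0 28]
D3: mem[0x1e..0x20] <- [45 03 27]
D4: mem[0x11..0x16] <- [c0 28 83 60 09 2c]
query mem[0x09]=0xc0, mem[0x03]=0x38, mem[0x12]=0x28, mem[0x04]=0x4e

MEM[0x09,0x03,0x12,0x04] = c0 38 28 4e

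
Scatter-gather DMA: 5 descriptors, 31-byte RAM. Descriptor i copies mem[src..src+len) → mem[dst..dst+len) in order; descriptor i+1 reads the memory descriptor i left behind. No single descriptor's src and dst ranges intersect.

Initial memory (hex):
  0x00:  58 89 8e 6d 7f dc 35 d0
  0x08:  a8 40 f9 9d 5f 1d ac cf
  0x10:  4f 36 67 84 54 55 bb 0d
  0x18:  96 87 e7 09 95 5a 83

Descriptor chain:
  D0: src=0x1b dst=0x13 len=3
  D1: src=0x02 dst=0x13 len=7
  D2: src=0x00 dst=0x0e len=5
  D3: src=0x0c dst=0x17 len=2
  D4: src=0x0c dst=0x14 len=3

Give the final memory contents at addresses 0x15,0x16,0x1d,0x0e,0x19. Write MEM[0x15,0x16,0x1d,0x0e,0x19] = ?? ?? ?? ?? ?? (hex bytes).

MEM[0x15,0x16,0x1d,0x0e,0x19] = 1d 58 5a 58 a8

D0: mem[0x13..0x15] <- [09 95 5a]
D1: mem[0x13..0x19] <- [8e 6d 7f dc 35 d0 a8]
D2: mem[0x0e..0x12] <- [58 89 8e 6d 7f]
D3: mem[0x17..0x18] <- [5f 1d]
D4: mem[0x14..0x16] <- [5f 1d 58]
query mem[0x15]=0x1d, mem[0x16]=0x58, mem[0x1d]=0x5a, mem[0x0e]=0x58, mem[0x19]=0xa8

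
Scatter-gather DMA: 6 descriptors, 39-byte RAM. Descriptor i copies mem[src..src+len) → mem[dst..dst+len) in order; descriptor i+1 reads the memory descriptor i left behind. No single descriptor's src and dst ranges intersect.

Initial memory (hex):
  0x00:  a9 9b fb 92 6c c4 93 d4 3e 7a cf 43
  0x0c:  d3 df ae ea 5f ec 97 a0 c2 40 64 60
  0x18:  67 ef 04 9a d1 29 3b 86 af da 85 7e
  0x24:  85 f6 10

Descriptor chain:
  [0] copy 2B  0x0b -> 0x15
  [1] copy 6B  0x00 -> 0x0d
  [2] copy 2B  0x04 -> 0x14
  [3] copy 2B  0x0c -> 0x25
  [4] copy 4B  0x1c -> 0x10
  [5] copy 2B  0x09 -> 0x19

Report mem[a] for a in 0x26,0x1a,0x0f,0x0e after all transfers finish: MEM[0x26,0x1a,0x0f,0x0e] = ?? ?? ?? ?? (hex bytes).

MEM[0x26,0x1a,0x0f,0x0e] = a9 cf fb 9b

  after D0: wrote 2B at 0x15 = 43d3
  after D1: wrote 6B at 0x0d = a99bfb926cc4
  after D2: wrote 2B at 0x14 = 6cc4
  after D3: wrote 2B at 0x25 = d3a9
  after D4: wrote 4B at 0x10 = d1293b86
  after D5: wrote 2B at 0x19 = 7acf
query mem[0x26]=0xa9, mem[0x1a]=0xcf, mem[0x0f]=0xfb, mem[0x0e]=0x9b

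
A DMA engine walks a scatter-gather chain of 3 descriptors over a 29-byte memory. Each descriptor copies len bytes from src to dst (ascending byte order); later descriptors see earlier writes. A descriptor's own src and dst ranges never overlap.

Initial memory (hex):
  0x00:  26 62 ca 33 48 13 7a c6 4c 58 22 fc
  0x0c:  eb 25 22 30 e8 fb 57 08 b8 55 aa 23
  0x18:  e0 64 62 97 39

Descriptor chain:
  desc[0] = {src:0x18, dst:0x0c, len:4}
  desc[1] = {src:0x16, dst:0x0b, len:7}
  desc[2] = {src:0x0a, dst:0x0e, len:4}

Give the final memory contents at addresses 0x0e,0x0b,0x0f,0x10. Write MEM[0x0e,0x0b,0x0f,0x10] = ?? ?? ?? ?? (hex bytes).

MEM[0x0e,0x0b,0x0f,0x10] = 22 aa aa 23

#0 dst[0x0c+4] := {0xe0,0x64,0x62,0x97}
#1 dst[0x0b+7] := {0xaa,0x23,0xe0,0x64,0x62,0x97,0x39}
#2 dst[0x0e+4] := {0x22,0xaa,0x23,0xe0}
query mem[0x0e]=0x22, mem[0x0b]=0xaa, mem[0x0f]=0xaa, mem[0x10]=0x23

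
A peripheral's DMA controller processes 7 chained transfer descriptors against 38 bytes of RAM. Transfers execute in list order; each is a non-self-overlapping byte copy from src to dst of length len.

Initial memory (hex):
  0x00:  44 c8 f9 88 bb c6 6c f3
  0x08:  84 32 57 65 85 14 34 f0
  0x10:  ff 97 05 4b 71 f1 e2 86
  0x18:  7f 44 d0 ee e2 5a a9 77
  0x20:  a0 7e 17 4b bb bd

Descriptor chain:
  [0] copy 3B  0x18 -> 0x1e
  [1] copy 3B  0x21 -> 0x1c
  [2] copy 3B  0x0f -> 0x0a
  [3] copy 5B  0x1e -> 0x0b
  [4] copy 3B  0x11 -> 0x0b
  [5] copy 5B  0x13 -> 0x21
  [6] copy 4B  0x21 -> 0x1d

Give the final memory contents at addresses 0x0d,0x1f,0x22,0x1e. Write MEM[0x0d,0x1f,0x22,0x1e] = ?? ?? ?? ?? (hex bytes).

MEM[0x0d,0x1f,0x22,0x1e] = 4b f1 71 71

D0: mem[0x1e..0x20] <- [7f 44 d0]
D1: mem[0x1c..0x1e] <- [7e 17 4b]
D2: mem[0x0a..0x0c] <- [f0 ff 97]
D3: mem[0x0b..0x0f] <- [4b 44 d0 7e 17]
D4: mem[0x0b..0x0d] <- [97 05 4b]
D5: mem[0x21..0x25] <- [4b 71 f1 e2 86]
D6: mem[0x1d..0x20] <- [4b 71 f1 e2]
query mem[0x0d]=0x4b, mem[0x1f]=0xf1, mem[0x22]=0x71, mem[0x1e]=0x71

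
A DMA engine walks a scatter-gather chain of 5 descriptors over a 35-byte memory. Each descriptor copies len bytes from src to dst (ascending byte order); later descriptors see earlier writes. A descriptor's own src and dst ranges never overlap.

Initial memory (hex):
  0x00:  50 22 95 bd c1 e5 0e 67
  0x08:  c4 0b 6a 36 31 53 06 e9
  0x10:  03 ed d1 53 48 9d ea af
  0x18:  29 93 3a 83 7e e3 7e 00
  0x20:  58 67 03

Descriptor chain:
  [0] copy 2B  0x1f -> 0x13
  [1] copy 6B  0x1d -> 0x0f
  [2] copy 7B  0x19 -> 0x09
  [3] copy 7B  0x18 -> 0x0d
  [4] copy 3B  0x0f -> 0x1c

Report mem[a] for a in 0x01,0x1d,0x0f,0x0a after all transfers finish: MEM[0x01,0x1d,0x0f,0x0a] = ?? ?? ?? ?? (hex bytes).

#0 dst[0x13+2] := {0x00,0x58}
#1 dst[0x0f+6] := {0xe3,0x7e,0x00,0x58,0x67,0x03}
#2 dst[0x09+7] := {0x93,0x3a,0x83,0x7e,0xe3,0x7e,0x00}
#3 dst[0x0d+7] := {0x29,0x93,0x3a,0x83,0x7e,0xe3,0x7e}
#4 dst[0x1c+3] := {0x3a,0x83,0x7e}
query mem[0x01]=0x22, mem[0x1d]=0x83, mem[0x0f]=0x3a, mem[0x0a]=0x3a

MEM[0x01,0x1d,0x0f,0x0a] = 22 83 3a 3a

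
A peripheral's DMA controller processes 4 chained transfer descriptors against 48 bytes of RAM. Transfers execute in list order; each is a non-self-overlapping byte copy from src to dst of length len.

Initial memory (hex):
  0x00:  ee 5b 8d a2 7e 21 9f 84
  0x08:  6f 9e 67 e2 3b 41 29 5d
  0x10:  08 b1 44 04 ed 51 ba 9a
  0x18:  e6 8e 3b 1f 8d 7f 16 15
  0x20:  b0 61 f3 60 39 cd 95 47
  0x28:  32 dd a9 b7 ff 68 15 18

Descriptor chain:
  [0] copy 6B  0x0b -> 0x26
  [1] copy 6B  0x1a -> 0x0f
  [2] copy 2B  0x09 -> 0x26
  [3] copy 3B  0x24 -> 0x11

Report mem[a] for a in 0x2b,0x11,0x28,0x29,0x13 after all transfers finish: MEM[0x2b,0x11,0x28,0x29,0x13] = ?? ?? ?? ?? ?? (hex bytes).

#0 dst[0x26+6] := {0xe2,0x3b,0x41,0x29,0x5d,0x08}
#1 dst[0x0f+6] := {0x3b,0x1f,0x8d,0x7f,0x16,0x15}
#2 dst[0x26+2] := {0x9e,0x67}
#3 dst[0x11+3] := {0x39,0xcd,0x9e}
query mem[0x2b]=0x08, mem[0x11]=0x39, mem[0x28]=0x41, mem[0x29]=0x29, mem[0x13]=0x9e

MEM[0x2b,0x11,0x28,0x29,0x13] = 08 39 41 29 9e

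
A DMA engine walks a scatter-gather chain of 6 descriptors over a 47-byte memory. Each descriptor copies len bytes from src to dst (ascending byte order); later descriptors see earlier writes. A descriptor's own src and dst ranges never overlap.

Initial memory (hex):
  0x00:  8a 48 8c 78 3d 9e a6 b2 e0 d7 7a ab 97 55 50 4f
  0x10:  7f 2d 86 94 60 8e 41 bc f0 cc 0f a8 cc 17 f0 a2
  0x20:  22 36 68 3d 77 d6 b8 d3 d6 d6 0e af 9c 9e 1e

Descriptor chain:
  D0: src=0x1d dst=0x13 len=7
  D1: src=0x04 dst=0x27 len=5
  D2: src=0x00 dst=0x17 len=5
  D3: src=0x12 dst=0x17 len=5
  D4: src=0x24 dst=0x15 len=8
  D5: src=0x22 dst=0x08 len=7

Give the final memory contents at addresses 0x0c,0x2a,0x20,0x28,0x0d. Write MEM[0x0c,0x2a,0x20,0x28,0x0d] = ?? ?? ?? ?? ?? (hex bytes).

MEM[0x0c,0x2a,0x20,0x28,0x0d] = b8 b2 22 9e 3d

D0: mem[0x13..0x19] <- [17 f0 a2 22 36 68 3d]
D1: mem[0x27..0x2b] <- [3d 9e a6 b2 e0]
D2: mem[0x17..0x1b] <- [8a 48 8c 78 3d]
D3: mem[0x17..0x1b] <- [86 17 f0 a2 22]
D4: mem[0x15..0x1c] <- [77 d6 b8 3d 9e a6 b2 e0]
D5: mem[0x08..0x0e] <- [68 3d 77 d6 b8 3d 9e]
query mem[0x0c]=0xb8, mem[0x2a]=0xb2, mem[0x20]=0x22, mem[0x28]=0x9e, mem[0x0d]=0x3d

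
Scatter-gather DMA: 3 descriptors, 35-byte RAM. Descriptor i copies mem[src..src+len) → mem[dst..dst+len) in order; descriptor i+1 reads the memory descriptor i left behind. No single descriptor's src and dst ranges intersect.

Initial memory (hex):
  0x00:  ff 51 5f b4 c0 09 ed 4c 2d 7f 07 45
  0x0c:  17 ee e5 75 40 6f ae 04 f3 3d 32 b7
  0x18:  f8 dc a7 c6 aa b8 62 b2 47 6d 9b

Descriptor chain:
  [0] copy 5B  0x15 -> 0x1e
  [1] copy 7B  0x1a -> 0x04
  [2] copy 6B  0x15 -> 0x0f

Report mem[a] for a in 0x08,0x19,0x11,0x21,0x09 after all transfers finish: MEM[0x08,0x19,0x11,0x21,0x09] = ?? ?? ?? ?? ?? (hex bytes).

MEM[0x08,0x19,0x11,0x21,0x09] = 3d dc b7 f8 32

D0: mem[0x1e..0x22] <- [3d 32 b7 f8 dc]
D1: mem[0x04..0x0a] <- [a7 c6 aa b8 3d 32 b7]
D2: mem[0x0f..0x14] <- [3d 32 b7 f8 dc a7]
query mem[0x08]=0x3d, mem[0x19]=0xdc, mem[0x11]=0xb7, mem[0x21]=0xf8, mem[0x09]=0x32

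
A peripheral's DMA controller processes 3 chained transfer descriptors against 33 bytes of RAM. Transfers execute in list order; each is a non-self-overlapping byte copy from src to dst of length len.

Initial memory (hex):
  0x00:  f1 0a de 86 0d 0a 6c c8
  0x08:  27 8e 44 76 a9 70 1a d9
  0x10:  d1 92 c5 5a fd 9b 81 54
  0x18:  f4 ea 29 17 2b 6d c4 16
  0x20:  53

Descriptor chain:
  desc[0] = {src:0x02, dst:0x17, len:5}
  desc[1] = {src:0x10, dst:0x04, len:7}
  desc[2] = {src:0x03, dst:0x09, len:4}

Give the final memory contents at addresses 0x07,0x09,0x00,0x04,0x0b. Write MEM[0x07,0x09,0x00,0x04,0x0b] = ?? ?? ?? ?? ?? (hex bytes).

  after D0: wrote 5B at 0x17 = de860d0a6c
  after D1: wrote 7B at 0x04 = d192c55afd9b81
  after D2: wrote 4B at 0x09 = 86d192c5
query mem[0x07]=0x5a, mem[0x09]=0x86, mem[0x00]=0xf1, mem[0x04]=0xd1, mem[0x0b]=0x92

MEM[0x07,0x09,0x00,0x04,0x0b] = 5a 86 f1 d1 92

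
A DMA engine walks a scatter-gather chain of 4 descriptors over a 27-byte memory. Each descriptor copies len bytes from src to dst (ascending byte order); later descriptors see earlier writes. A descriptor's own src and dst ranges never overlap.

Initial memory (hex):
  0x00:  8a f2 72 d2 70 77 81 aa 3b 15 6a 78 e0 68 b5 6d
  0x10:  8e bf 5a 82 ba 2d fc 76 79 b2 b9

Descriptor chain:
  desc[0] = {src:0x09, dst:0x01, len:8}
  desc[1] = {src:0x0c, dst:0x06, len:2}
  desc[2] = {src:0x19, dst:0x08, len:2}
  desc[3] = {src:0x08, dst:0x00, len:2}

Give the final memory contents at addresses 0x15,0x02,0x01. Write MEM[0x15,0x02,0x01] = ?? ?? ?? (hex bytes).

MEM[0x15,0x02,0x01] = 2d 6a b9

D0: mem[0x01..0x08] <- [15 6a 78 e0 68 b5 6d 8e]
D1: mem[0x06..0x07] <- [e0 68]
D2: mem[0x08..0x09] <- [b2 b9]
D3: mem[0x00..0x01] <- [b2 b9]
query mem[0x15]=0x2d, mem[0x02]=0x6a, mem[0x01]=0xb9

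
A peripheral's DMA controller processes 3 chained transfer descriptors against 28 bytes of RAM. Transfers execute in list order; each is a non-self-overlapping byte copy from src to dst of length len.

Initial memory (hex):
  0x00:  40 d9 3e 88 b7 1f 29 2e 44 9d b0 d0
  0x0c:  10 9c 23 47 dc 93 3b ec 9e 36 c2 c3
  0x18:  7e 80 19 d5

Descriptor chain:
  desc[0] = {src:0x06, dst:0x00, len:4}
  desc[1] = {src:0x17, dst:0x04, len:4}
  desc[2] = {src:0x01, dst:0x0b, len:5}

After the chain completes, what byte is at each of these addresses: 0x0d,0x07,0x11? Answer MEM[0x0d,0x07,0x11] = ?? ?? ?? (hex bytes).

MEM[0x0d,0x07,0x11] = 9d 19 93

  after D0: wrote 4B at 0x00 = 292e449d
  after D1: wrote 4B at 0x04 = c37e8019
  after D2: wrote 5B at 0x0b = 2e449dc37e
query mem[0x0d]=0x9d, mem[0x07]=0x19, mem[0x11]=0x93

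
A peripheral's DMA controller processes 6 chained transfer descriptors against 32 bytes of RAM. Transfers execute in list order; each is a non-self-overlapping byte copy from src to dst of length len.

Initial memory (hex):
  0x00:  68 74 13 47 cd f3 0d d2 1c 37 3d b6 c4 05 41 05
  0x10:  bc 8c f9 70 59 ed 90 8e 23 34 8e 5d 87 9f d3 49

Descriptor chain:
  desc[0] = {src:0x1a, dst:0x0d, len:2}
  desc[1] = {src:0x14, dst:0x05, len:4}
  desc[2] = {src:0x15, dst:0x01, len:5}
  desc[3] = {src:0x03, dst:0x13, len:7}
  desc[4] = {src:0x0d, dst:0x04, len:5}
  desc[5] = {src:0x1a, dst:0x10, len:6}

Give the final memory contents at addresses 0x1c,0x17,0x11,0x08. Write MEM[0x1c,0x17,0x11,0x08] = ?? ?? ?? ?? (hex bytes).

[0] 0x1a->0x0d len=2 : 8e 5d
[1] 0x14->0x05 len=4 : 59 ed 90 8e
[2] 0x15->0x01 len=5 : ed 90 8e 23 34
[3] 0x03->0x13 len=7 : 8e 23 34 ed 90 8e 37
[4] 0x0d->0x04 len=5 : 8e 5d 05 bc 8c
[5] 0x1a->0x10 len=6 : 8e 5d 87 9f d3 49
query mem[0x1c]=0x87, mem[0x17]=0x90, mem[0x11]=0x5d, mem[0x08]=0x8c

MEM[0x1c,0x17,0x11,0x08] = 87 90 5d 8c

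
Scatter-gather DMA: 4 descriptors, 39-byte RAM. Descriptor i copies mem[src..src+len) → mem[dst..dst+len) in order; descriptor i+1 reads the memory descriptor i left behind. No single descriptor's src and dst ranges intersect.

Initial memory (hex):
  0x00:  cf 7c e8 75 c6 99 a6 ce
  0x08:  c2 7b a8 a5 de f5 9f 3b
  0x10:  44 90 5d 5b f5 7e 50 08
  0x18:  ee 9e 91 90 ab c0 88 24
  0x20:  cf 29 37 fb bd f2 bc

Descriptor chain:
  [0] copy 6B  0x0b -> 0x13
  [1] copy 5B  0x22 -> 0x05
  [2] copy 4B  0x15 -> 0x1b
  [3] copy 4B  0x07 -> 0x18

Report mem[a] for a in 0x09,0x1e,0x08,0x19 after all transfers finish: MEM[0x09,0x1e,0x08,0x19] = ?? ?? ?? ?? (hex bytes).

  after D0: wrote 6B at 0x13 = a5def59f3b44
  after D1: wrote 5B at 0x05 = 37fbbdf2bc
  after D2: wrote 4B at 0x1b = f59f3b44
  after D3: wrote 4B at 0x18 = bdf2bca8
query mem[0x09]=0xbc, mem[0x1e]=0x44, mem[0x08]=0xf2, mem[0x19]=0xf2

MEM[0x09,0x1e,0x08,0x19] = bc 44 f2 f2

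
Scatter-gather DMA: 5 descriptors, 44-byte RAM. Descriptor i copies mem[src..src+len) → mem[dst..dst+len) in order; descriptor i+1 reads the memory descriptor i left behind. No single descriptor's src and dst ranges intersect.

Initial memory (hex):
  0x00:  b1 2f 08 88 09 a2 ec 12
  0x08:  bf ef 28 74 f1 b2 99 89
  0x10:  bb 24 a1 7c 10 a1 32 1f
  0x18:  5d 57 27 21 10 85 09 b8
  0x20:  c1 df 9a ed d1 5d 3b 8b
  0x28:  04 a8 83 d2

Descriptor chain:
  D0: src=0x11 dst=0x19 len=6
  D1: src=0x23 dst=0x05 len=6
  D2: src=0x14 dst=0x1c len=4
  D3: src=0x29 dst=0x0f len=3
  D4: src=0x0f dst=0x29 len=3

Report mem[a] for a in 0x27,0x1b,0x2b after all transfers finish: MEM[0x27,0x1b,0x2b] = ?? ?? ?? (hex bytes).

MEM[0x27,0x1b,0x2b] = 8b 7c d2

#0 dst[0x19+6] := {0x24,0xa1,0x7c,0x10,0xa1,0x32}
#1 dst[0x05+6] := {0xed,0xd1,0x5d,0x3b,0x8b,0x04}
#2 dst[0x1c+4] := {0x10,0xa1,0x32,0x1f}
#3 dst[0x0f+3] := {0xa8,0x83,0xd2}
#4 dst[0x29+3] := {0xa8,0x83,0xd2}
query mem[0x27]=0x8b, mem[0x1b]=0x7c, mem[0x2b]=0xd2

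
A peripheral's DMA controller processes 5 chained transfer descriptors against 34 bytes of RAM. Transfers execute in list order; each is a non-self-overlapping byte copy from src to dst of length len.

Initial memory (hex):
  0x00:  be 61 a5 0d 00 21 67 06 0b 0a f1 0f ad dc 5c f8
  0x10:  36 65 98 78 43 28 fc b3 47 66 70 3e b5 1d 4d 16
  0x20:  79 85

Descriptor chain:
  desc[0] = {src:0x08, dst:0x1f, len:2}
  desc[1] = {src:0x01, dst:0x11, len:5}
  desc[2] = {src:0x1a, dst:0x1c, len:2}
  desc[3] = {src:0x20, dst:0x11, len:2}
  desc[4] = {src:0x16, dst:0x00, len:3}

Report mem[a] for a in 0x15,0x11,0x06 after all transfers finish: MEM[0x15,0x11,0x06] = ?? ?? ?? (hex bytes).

  after D0: wrote 2B at 0x1f = 0b0a
  after D1: wrote 5B at 0x11 = 61a50d0021
  after D2: wrote 2B at 0x1c = 703e
  after D3: wrote 2B at 0x11 = 0a85
  after D4: wrote 3B at 0x00 = fcb347
query mem[0x15]=0x21, mem[0x11]=0x0a, mem[0x06]=0x67

MEM[0x15,0x11,0x06] = 21 0a 67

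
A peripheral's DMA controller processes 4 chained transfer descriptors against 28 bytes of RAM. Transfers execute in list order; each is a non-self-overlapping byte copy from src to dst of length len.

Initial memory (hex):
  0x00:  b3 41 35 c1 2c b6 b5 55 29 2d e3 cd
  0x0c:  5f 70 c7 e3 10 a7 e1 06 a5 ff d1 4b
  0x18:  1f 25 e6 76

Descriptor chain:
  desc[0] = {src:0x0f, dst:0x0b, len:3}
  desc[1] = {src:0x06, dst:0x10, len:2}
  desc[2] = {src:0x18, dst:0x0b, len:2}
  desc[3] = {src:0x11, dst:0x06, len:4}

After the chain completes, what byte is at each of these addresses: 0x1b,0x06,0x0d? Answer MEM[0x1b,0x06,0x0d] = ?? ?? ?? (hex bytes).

MEM[0x1b,0x06,0x0d] = 76 55 a7

#0 dst[0x0b+3] := {0xe3,0x10,0xa7}
#1 dst[0x10+2] := {0xb5,0x55}
#2 dst[0x0b+2] := {0x1f,0x25}
#3 dst[0x06+4] := {0x55,0xe1,0x06,0xa5}
query mem[0x1b]=0x76, mem[0x06]=0x55, mem[0x0d]=0xa7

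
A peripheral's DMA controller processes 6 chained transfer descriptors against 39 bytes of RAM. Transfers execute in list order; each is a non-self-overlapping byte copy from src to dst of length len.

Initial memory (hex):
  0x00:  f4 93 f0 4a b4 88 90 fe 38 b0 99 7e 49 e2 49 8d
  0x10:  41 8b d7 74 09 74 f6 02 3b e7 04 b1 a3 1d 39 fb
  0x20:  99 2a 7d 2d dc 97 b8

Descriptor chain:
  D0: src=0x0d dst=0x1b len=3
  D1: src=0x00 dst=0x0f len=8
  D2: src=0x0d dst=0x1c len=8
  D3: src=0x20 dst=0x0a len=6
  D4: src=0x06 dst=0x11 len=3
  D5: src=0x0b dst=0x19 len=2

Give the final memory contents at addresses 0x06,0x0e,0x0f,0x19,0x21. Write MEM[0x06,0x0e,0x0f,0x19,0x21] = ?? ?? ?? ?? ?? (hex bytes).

MEM[0x06,0x0e,0x0f,0x19,0x21] = 90 dc 97 4a 4a

  after D0: wrote 3B at 0x1b = e2498d
  after D1: wrote 8B at 0x0f = f493f04ab48890fe
  after D2: wrote 8B at 0x1c = e249f493f04ab488
  after D3: wrote 6B at 0x0a = f04ab488dc97
  after D4: wrote 3B at 0x11 = 90fe38
  after D5: wrote 2B at 0x19 = 4ab4
query mem[0x06]=0x90, mem[0x0e]=0xdc, mem[0x0f]=0x97, mem[0x19]=0x4a, mem[0x21]=0x4a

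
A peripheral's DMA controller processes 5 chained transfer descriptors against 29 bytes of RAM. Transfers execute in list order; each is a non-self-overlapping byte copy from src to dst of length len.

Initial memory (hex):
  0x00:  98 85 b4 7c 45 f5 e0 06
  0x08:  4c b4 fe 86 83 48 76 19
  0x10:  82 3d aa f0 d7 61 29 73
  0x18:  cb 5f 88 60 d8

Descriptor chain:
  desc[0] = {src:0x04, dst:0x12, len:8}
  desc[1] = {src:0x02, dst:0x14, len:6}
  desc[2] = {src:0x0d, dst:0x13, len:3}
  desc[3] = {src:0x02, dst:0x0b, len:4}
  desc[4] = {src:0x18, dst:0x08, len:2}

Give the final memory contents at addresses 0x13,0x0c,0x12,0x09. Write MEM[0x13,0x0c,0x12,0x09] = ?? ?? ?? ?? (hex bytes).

MEM[0x13,0x0c,0x12,0x09] = 48 7c 45 06

D0: mem[0x12..0x19] <- [45 f5 e0 06 4c b4 fe 86]
D1: mem[0x14..0x19] <- [b4 7c 45 f5 e0 06]
D2: mem[0x13..0x15] <- [48 76 19]
D3: mem[0x0b..0x0e] <- [b4 7c 45 f5]
D4: mem[0x08..0x09] <- [e0 06]
query mem[0x13]=0x48, mem[0x0c]=0x7c, mem[0x12]=0x45, mem[0x09]=0x06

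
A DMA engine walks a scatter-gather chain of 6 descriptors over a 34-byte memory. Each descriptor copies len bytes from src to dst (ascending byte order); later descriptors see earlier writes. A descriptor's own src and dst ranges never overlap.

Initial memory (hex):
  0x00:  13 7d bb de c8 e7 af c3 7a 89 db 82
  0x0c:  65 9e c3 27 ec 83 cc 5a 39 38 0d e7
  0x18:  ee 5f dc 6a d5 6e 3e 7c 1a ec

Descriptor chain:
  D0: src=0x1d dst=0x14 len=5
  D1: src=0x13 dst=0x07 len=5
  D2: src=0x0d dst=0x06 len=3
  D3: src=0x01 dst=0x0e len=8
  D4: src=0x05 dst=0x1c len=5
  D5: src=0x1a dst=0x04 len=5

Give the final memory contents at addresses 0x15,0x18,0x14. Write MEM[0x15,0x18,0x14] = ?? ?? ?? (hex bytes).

MEM[0x15,0x18,0x14] = 27 ec c3

D0: mem[0x14..0x18] <- [6e 3e 7c 1a ec]
D1: mem[0x07..0x0b] <- [5a 6e 3e 7c 1a]
D2: mem[0x06..0x08] <- [9e c3 27]
D3: mem[0x0e..0x15] <- [7d bb de c8 e7 9e c3 27]
D4: mem[0x1c..0x20] <- [e7 9e c3 27 3e]
D5: mem[0x04..0x08] <- [dc 6a e7 9e c3]
query mem[0x15]=0x27, mem[0x18]=0xec, mem[0x14]=0xc3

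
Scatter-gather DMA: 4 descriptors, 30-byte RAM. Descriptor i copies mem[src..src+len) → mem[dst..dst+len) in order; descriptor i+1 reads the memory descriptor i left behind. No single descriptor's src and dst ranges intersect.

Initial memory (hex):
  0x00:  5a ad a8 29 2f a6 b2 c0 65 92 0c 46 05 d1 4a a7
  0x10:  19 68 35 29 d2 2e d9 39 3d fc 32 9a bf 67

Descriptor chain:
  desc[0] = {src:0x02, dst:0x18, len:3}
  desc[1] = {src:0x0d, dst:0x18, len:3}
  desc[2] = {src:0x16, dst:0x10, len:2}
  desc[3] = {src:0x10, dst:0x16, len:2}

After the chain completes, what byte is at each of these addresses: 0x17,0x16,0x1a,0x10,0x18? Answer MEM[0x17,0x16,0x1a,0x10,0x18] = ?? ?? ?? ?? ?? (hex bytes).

MEM[0x17,0x16,0x1a,0x10,0x18] = 39 d9 a7 d9 d1

#0 dst[0x18+3] := {0xa8,0x29,0x2f}
#1 dst[0x18+3] := {0xd1,0x4a,0xa7}
#2 dst[0x10+2] := {0xd9,0x39}
#3 dst[0x16+2] := {0xd9,0x39}
query mem[0x17]=0x39, mem[0x16]=0xd9, mem[0x1a]=0xa7, mem[0x10]=0xd9, mem[0x18]=0xd1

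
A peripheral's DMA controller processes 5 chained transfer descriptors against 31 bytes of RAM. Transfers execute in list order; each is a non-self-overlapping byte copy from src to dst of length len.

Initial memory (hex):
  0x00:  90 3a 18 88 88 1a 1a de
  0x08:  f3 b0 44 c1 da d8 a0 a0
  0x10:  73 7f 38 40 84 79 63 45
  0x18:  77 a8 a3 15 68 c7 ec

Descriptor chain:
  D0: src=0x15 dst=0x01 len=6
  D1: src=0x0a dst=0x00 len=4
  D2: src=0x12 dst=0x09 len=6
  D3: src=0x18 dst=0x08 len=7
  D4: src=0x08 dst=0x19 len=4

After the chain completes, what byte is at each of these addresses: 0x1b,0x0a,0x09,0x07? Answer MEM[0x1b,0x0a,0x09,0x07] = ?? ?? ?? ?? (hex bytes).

MEM[0x1b,0x0a,0x09,0x07] = a3 a3 a8 de

  after D0: wrote 6B at 0x01 = 79634577a8a3
  after D1: wrote 4B at 0x00 = 44c1dad8
  after D2: wrote 6B at 0x09 = 384084796345
  after D3: wrote 7B at 0x08 = 77a8a31568c7ec
  after D4: wrote 4B at 0x19 = 77a8a315
query mem[0x1b]=0xa3, mem[0x0a]=0xa3, mem[0x09]=0xa8, mem[0x07]=0xde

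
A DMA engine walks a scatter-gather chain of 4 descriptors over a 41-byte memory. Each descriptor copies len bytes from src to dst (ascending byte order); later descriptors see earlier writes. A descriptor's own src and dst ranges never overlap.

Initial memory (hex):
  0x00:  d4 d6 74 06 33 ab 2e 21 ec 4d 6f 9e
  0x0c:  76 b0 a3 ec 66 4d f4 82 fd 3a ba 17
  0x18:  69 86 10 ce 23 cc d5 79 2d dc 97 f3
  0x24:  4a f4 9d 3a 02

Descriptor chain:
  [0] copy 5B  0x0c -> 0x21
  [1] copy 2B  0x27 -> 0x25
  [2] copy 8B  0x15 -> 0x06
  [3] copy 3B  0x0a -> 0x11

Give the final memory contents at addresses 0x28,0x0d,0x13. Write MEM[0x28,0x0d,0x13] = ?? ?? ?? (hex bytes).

[0] 0x0c->0x21 len=5 : 76 b0 a3 ec 66
[1] 0x27->0x25 len=2 : 3a 02
[2] 0x15->0x06 len=8 : 3a ba 17 69 86 10 ce 23
[3] 0x0a->0x11 len=3 : 86 10 ce
query mem[0x28]=0x02, mem[0x0d]=0x23, mem[0x13]=0xce

MEM[0x28,0x0d,0x13] = 02 23 ce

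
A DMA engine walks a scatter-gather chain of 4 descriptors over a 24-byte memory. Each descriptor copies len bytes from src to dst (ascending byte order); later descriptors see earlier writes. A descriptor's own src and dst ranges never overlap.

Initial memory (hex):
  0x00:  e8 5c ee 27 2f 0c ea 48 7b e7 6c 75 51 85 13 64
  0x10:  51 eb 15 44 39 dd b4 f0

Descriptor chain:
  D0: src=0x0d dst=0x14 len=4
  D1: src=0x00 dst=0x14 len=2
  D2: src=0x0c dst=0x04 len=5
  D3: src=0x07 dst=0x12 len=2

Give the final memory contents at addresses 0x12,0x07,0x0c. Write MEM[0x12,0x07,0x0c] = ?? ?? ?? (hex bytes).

MEM[0x12,0x07,0x0c] = 64 64 51

D0: mem[0x14..0x17] <- [85 13 64 51]
D1: mem[0x14..0x15] <- [e8 5c]
D2: mem[0x04..0x08] <- [51 85 13 64 51]
D3: mem[0x12..0x13] <- [64 51]
query mem[0x12]=0x64, mem[0x07]=0x64, mem[0x0c]=0x51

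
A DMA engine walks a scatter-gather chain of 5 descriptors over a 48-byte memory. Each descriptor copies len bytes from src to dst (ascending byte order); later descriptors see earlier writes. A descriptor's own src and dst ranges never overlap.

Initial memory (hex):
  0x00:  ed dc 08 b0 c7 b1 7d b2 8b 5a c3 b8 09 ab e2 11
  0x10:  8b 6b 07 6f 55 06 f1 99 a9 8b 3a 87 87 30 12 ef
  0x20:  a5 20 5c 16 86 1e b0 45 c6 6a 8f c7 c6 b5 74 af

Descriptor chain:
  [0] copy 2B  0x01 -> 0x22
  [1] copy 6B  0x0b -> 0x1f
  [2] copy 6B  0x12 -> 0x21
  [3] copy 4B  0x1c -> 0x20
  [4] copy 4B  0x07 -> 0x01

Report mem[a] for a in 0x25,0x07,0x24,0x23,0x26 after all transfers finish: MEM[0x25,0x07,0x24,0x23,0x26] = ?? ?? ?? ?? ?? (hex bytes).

MEM[0x25,0x07,0x24,0x23,0x26] = f1 b2 06 b8 99

D0: mem[0x22..0x23] <- [dc 08]
D1: mem[0x1f..0x24] <- [b8 09 ab e2 11 8b]
D2: mem[0x21..0x26] <- [07 6f 55 06 f1 99]
D3: mem[0x20..0x23] <- [87 30 12 b8]
D4: mem[0x01..0x04] <- [b2 8b 5a c3]
query mem[0x25]=0xf1, mem[0x07]=0xb2, mem[0x24]=0x06, mem[0x23]=0xb8, mem[0x26]=0x99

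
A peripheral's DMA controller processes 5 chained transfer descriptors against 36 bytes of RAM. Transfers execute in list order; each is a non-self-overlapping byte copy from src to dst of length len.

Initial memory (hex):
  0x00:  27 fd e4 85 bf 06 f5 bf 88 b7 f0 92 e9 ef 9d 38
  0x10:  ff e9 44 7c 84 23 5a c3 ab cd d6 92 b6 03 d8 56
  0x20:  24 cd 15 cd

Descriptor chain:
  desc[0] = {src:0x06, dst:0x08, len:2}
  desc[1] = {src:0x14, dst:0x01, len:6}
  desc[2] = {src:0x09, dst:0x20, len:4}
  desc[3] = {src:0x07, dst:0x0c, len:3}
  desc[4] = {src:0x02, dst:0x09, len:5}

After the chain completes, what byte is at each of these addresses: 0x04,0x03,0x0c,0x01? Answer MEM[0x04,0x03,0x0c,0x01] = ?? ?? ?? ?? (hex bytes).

#0 dst[0x08+2] := {0xf5,0xbf}
#1 dst[0x01+6] := {0x84,0x23,0x5a,0xc3,0xab,0xcd}
#2 dst[0x20+4] := {0xbf,0xf0,0x92,0xe9}
#3 dst[0x0c+3] := {0xbf,0xf5,0xbf}
#4 dst[0x09+5] := {0x23,0x5a,0xc3,0xab,0xcd}
query mem[0x04]=0xc3, mem[0x03]=0x5a, mem[0x0c]=0xab, mem[0x01]=0x84

MEM[0x04,0x03,0x0c,0x01] = c3 5a ab 84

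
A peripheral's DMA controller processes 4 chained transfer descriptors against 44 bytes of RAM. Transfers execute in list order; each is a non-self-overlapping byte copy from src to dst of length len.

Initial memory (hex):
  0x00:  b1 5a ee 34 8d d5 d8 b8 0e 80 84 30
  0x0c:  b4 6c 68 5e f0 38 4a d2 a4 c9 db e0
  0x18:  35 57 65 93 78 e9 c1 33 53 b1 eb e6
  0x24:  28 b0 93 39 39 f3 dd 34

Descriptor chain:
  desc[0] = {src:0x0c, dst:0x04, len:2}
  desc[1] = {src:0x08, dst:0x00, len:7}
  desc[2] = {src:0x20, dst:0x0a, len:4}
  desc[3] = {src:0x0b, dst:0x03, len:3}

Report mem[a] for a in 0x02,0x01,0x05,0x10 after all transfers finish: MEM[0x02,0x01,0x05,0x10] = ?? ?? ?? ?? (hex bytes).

MEM[0x02,0x01,0x05,0x10] = 84 80 e6 f0

  after D0: wrote 2B at 0x04 = b46c
  after D1: wrote 7B at 0x00 = 0e808430b46c68
  after D2: wrote 4B at 0x0a = 53b1ebe6
  after D3: wrote 3B at 0x03 = b1ebe6
query mem[0x02]=0x84, mem[0x01]=0x80, mem[0x05]=0xe6, mem[0x10]=0xf0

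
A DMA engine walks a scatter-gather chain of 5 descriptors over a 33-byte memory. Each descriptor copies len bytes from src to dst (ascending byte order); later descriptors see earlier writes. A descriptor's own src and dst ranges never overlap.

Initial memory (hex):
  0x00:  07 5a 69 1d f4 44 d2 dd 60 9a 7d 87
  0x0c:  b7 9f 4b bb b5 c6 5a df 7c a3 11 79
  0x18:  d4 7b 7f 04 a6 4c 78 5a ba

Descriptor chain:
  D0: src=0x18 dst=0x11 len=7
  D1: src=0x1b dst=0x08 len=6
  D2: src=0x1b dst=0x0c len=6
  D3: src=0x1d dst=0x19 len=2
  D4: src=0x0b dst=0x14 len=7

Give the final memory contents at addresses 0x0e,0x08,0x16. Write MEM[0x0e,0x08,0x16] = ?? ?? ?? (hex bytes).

MEM[0x0e,0x08,0x16] = 4c 04 a6

  after D0: wrote 7B at 0x11 = d47b7f04a64c78
  after D1: wrote 6B at 0x08 = 04a64c785aba
  after D2: wrote 6B at 0x0c = 04a64c785aba
  after D3: wrote 2B at 0x19 = 4c78
  after D4: wrote 7B at 0x14 = 7804a64c785aba
query mem[0x0e]=0x4c, mem[0x08]=0x04, mem[0x16]=0xa6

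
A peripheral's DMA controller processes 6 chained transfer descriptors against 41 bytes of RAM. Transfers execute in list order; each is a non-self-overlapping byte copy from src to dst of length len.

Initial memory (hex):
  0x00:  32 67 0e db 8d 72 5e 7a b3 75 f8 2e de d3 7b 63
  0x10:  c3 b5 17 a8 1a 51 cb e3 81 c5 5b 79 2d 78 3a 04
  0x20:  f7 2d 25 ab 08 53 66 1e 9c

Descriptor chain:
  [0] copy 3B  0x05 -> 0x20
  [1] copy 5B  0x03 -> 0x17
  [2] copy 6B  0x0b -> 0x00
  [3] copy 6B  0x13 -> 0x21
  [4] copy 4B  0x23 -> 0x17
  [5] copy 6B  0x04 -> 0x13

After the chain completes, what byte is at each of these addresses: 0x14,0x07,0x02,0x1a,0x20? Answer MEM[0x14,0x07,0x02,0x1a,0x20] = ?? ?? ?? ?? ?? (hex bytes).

MEM[0x14,0x07,0x02,0x1a,0x20] = c3 7a d3 8d 72

D0: mem[0x20..0x22] <- [72 5e 7a]
D1: mem[0x17..0x1b] <- [db 8d 72 5e 7a]
D2: mem[0x00..0x05] <- [2e de d3 7b 63 c3]
D3: mem[0x21..0x26] <- [a8 1a 51 cb db 8d]
D4: mem[0x17..0x1a] <- [51 cb db 8d]
D5: mem[0x13..0x18] <- [63 c3 5e 7a b3 75]
query mem[0x14]=0xc3, mem[0x07]=0x7a, mem[0x02]=0xd3, mem[0x1a]=0x8d, mem[0x20]=0x72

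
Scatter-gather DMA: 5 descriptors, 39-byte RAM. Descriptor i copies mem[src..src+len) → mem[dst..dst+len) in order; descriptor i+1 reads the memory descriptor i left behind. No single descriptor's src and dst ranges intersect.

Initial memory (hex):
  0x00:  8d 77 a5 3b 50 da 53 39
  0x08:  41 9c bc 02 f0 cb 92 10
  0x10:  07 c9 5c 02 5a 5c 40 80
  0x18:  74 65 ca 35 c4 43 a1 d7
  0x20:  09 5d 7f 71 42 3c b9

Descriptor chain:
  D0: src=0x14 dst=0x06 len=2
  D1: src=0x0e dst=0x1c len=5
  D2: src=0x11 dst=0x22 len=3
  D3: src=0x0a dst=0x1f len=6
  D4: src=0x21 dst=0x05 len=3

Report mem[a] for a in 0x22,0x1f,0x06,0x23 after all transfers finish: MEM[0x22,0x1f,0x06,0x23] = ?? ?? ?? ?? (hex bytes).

MEM[0x22,0x1f,0x06,0x23] = cb bc cb 92

#0 dst[0x06+2] := {0x5a,0x5c}
#1 dst[0x1c+5] := {0x92,0x10,0x07,0xc9,0x5c}
#2 dst[0x22+3] := {0xc9,0x5c,0x02}
#3 dst[0x1f+6] := {0xbc,0x02,0xf0,0xcb,0x92,0x10}
#4 dst[0x05+3] := {0xf0,0xcb,0x92}
query mem[0x22]=0xcb, mem[0x1f]=0xbc, mem[0x06]=0xcb, mem[0x23]=0x92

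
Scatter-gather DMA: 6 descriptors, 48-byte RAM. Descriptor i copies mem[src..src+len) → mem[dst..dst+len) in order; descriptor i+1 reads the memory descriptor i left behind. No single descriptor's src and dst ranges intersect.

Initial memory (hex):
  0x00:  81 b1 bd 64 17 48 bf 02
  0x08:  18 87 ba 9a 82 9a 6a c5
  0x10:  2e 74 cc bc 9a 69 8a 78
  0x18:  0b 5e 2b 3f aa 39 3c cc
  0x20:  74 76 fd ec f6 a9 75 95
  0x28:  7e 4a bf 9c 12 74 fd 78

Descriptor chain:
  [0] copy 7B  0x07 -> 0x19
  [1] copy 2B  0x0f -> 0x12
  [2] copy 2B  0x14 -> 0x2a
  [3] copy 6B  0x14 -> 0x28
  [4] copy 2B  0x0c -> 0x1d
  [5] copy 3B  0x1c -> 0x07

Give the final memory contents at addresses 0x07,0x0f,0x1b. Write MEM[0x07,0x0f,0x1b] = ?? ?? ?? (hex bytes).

[0] 0x07->0x19 len=7 : 02 18 87 ba 9a 82 9a
[1] 0x0f->0x12 len=2 : c5 2e
[2] 0x14->0x2a len=2 : 9a 69
[3] 0x14->0x28 len=6 : 9a 69 8a 78 0b 02
[4] 0x0c->0x1d len=2 : 82 9a
[5] 0x1c->0x07 len=3 : ba 82 9a
query mem[0x07]=0xba, mem[0x0f]=0xc5, mem[0x1b]=0x87

MEM[0x07,0x0f,0x1b] = ba c5 87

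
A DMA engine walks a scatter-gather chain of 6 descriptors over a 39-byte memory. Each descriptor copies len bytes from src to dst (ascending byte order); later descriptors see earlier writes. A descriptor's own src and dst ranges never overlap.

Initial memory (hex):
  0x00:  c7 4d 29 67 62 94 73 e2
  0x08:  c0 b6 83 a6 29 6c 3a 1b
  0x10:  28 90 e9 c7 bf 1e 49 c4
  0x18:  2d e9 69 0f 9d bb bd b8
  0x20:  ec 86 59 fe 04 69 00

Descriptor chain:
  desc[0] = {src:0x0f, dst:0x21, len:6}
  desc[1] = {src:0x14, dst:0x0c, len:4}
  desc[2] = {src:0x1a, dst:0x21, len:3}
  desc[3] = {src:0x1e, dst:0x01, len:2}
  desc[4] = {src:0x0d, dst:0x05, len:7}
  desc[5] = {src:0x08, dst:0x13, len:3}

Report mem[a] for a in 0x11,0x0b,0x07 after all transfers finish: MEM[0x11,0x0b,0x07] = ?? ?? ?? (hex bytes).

MEM[0x11,0x0b,0x07] = 90 c7 c4

  after D0: wrote 6B at 0x21 = 1b2890e9c7bf
  after D1: wrote 4B at 0x0c = bf1e49c4
  after D2: wrote 3B at 0x21 = 690f9d
  after D3: wrote 2B at 0x01 = bdb8
  after D4: wrote 7B at 0x05 = 1e49c42890e9c7
  after D5: wrote 3B at 0x13 = 2890e9
query mem[0x11]=0x90, mem[0x0b]=0xc7, mem[0x07]=0xc4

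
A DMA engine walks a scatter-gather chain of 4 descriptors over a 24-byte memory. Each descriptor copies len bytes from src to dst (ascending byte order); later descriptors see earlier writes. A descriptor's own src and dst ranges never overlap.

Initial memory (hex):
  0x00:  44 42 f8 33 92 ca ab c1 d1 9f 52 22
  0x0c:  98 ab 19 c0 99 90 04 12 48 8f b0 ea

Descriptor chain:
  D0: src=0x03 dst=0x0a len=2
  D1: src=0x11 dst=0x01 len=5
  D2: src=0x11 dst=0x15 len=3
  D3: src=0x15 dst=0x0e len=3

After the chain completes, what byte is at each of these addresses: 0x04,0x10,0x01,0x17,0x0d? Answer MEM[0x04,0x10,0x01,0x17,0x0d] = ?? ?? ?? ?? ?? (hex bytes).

#0 dst[0x0a+2] := {0x33,0x92}
#1 dst[0x01+5] := {0x90,0x04,0x12,0x48,0x8f}
#2 dst[0x15+3] := {0x90,0x04,0x12}
#3 dst[0x0e+3] := {0x90,0x04,0x12}
query mem[0x04]=0x48, mem[0x10]=0x12, mem[0x01]=0x90, mem[0x17]=0x12, mem[0x0d]=0xab

MEM[0x04,0x10,0x01,0x17,0x0d] = 48 12 90 12 ab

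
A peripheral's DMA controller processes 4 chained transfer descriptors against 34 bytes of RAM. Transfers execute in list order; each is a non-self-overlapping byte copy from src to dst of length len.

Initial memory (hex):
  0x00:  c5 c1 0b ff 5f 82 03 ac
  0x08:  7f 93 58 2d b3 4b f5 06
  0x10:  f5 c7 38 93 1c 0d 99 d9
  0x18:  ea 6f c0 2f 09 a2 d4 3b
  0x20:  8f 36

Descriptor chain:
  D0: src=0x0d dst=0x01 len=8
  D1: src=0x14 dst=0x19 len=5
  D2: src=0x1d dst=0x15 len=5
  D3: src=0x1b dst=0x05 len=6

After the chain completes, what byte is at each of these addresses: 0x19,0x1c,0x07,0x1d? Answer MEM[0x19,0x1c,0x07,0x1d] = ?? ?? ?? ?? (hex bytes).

#0 dst[0x01+8] := {0x4b,0xf5,0x06,0xf5,0xc7,0x38,0x93,0x1c}
#1 dst[0x19+5] := {0x1c,0x0d,0x99,0xd9,0xea}
#2 dst[0x15+5] := {0xea,0xd4,0x3b,0x8f,0x36}
#3 dst[0x05+6] := {0x99,0xd9,0xea,0xd4,0x3b,0x8f}
query mem[0x19]=0x36, mem[0x1c]=0xd9, mem[0x07]=0xea, mem[0x1d]=0xea

MEM[0x19,0x1c,0x07,0x1d] = 36 d9 ea ea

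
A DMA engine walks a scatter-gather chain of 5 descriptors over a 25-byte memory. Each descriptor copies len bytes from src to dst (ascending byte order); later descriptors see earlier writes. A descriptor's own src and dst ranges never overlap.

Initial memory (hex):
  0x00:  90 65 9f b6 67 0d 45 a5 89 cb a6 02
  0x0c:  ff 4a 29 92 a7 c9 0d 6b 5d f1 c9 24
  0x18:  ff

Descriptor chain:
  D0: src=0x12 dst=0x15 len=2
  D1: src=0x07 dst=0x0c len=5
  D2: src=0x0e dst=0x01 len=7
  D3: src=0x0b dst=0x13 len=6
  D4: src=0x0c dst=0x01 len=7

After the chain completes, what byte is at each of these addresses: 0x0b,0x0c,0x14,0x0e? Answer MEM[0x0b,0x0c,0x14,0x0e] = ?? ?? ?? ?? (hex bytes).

MEM[0x0b,0x0c,0x14,0x0e] = 02 a5 a5 cb

[0] 0x12->0x15 len=2 : 0d 6b
[1] 0x07->0x0c len=5 : a5 89 cb a6 02
[2] 0x0e->0x01 len=7 : cb a6 02 c9 0d 6b 5d
[3] 0x0b->0x13 len=6 : 02 a5 89 cb a6 02
[4] 0x0c->0x01 len=7 : a5 89 cb a6 02 c9 0d
query mem[0x0b]=0x02, mem[0x0c]=0xa5, mem[0x14]=0xa5, mem[0x0e]=0xcb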